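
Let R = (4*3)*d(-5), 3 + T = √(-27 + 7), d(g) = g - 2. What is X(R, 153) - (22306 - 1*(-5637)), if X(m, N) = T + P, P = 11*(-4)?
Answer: -27990 + 2*I*√5 ≈ -27990.0 + 4.4721*I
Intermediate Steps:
d(g) = -2 + g
P = -44
T = -3 + 2*I*√5 (T = -3 + √(-27 + 7) = -3 + √(-20) = -3 + 2*I*√5 ≈ -3.0 + 4.4721*I)
R = -84 (R = (4*3)*(-2 - 5) = 12*(-7) = -84)
X(m, N) = -47 + 2*I*√5 (X(m, N) = (-3 + 2*I*√5) - 44 = -47 + 2*I*√5)
X(R, 153) - (22306 - 1*(-5637)) = (-47 + 2*I*√5) - (22306 - 1*(-5637)) = (-47 + 2*I*√5) - (22306 + 5637) = (-47 + 2*I*√5) - 1*27943 = (-47 + 2*I*√5) - 27943 = -27990 + 2*I*√5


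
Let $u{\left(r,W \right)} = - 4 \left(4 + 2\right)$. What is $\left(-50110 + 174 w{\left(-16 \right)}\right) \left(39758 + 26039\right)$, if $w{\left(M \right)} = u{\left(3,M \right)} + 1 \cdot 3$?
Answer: $-3537509908$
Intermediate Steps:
$u{\left(r,W \right)} = -24$ ($u{\left(r,W \right)} = \left(-4\right) 6 = -24$)
$w{\left(M \right)} = -21$ ($w{\left(M \right)} = -24 + 1 \cdot 3 = -24 + 3 = -21$)
$\left(-50110 + 174 w{\left(-16 \right)}\right) \left(39758 + 26039\right) = \left(-50110 + 174 \left(-21\right)\right) \left(39758 + 26039\right) = \left(-50110 - 3654\right) 65797 = \left(-53764\right) 65797 = -3537509908$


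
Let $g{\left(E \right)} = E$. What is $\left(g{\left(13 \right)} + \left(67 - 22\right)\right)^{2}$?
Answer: $3364$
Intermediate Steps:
$\left(g{\left(13 \right)} + \left(67 - 22\right)\right)^{2} = \left(13 + \left(67 - 22\right)\right)^{2} = \left(13 + 45\right)^{2} = 58^{2} = 3364$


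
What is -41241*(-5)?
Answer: 206205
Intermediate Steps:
-41241*(-5) = -233*(-885) = 206205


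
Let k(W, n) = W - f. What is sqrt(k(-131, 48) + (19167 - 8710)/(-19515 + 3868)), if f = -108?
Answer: I*sqrt(5794678686)/15647 ≈ 4.865*I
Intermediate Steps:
k(W, n) = 108 + W (k(W, n) = W - 1*(-108) = W + 108 = 108 + W)
sqrt(k(-131, 48) + (19167 - 8710)/(-19515 + 3868)) = sqrt((108 - 131) + (19167 - 8710)/(-19515 + 3868)) = sqrt(-23 + 10457/(-15647)) = sqrt(-23 + 10457*(-1/15647)) = sqrt(-23 - 10457/15647) = sqrt(-370338/15647) = I*sqrt(5794678686)/15647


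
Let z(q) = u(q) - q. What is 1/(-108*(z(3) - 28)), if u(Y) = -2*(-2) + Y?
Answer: 1/2592 ≈ 0.00038580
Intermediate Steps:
u(Y) = 4 + Y
z(q) = 4 (z(q) = (4 + q) - q = 4)
1/(-108*(z(3) - 28)) = 1/(-108*(4 - 28)) = 1/(-108*(-24)) = 1/2592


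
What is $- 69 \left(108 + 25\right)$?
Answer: $-9177$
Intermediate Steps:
$- 69 \left(108 + 25\right) = \left(-69\right) 133 = -9177$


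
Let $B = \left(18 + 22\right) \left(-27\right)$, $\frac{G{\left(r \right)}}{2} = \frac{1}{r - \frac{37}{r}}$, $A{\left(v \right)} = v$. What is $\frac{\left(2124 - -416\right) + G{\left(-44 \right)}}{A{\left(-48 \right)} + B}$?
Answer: $- \frac{1205843}{535518} \approx -2.2517$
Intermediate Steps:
$G{\left(r \right)} = \frac{2}{r - \frac{37}{r}}$
$B = -1080$ ($B = 40 \left(-27\right) = -1080$)
$\frac{\left(2124 - -416\right) + G{\left(-44 \right)}}{A{\left(-48 \right)} + B} = \frac{\left(2124 - -416\right) + 2 \left(-44\right) \frac{1}{-37 + \left(-44\right)^{2}}}{-48 - 1080} = \frac{\left(2124 + 416\right) + 2 \left(-44\right) \frac{1}{-37 + 1936}}{-1128} = \left(2540 + 2 \left(-44\right) \frac{1}{1899}\right) \left(- \frac{1}{1128}\right) = \left(2540 - \frac{88}{1899}\right) \left(- \frac{1}{1128}\right) = \frac{4823372}{1899} \left(- \frac{1}{1128}\right) = - \frac{1205843}{535518}$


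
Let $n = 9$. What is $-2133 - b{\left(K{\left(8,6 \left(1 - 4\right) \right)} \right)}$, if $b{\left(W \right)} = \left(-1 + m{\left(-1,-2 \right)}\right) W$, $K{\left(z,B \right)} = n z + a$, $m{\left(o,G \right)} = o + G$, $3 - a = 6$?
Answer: $-1857$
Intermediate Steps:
$a = -3$ ($a = 3 - 6 = -3$)
$m{\left(o,G \right)} = G + o$
$K{\left(z,B \right)} = -3 + 9 z$ ($K{\left(z,B \right)} = 9 z - 3 = -3 + 9 z$)
$b{\left(W \right)} = - 4 W$ ($b{\left(W \right)} = \left(-1 - 3\right) W = - 4 W$)
$-2133 - b{\left(K{\left(8,6 \left(1 - 4\right) \right)} \right)} = -2133 - - 4 \left(-3 + 9 \cdot 8\right) = -2133 - - 4 \left(-3 + 72\right) = -2133 - \left(-4\right) 69 = -2133 - -276 = -2133 + 276 = -1857$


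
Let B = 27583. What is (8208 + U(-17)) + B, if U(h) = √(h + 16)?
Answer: 35791 + I ≈ 35791.0 + 1.0*I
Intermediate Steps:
U(h) = √(16 + h)
(8208 + U(-17)) + B = (8208 + √(16 - 17)) + 27583 = (8208 + √(-1)) + 27583 = (8208 + I) + 27583 = 35791 + I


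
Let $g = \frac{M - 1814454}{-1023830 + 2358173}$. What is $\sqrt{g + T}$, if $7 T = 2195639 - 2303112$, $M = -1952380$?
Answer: $\frac{i \sqrt{1339714386456623877}}{9340401} \approx 123.92 i$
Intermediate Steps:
$T = - \frac{107473}{7}$ ($T = \frac{2195639 - 2303112}{7} = \frac{1}{7} \left(-107473\right) = - \frac{107473}{7} \approx -15353.0$)
$g = - \frac{3766834}{1334343}$ ($g = \frac{-1952380 - 1814454}{-1023830 + 2358173} = - \frac{3766834}{1334343} \approx -2.823$)
$\sqrt{g + T} = \sqrt{- \frac{3766834}{1334343} - \frac{107473}{7}} = \sqrt{- \frac{143432213077}{9340401}} = \frac{i \sqrt{1339714386456623877}}{9340401}$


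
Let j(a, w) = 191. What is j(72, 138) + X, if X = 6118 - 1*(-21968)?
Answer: 28277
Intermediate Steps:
X = 28086 (X = 6118 + 21968 = 28086)
j(72, 138) + X = 191 + 28086 = 28277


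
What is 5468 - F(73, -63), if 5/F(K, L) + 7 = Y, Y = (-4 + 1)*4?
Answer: 103897/19 ≈ 5468.3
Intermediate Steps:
Y = -12 (Y = -3*4 = -12)
F(K, L) = -5/19 (F(K, L) = 5/(-7 - 12) = 5/(-19) = 5*(-1/19) = -5/19)
5468 - F(73, -63) = 5468 - 1*(-5/19) = 5468 + 5/19 = 103897/19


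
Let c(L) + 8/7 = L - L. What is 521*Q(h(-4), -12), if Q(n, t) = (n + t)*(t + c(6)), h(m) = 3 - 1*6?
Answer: 718980/7 ≈ 1.0271e+5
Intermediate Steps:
c(L) = -8/7 (c(L) = -8/7 + (L - L) = -8/7 + 0 = -8/7)
h(m) = -3 (h(m) = 3 - 6 = -3)
Q(n, t) = (-8/7 + t)*(n + t) (Q(n, t) = (n + t)*(t - 8/7) = (n + t)*(-8/7 + t) = (-8/7 + t)*(n + t))
521*Q(h(-4), -12) = 521*((-12)² - 8/7*(-3) - 8/7*(-12) - 3*(-12)) = 521*(144 + 24/7 + 96/7 + 36) = 521*(1380/7) = 718980/7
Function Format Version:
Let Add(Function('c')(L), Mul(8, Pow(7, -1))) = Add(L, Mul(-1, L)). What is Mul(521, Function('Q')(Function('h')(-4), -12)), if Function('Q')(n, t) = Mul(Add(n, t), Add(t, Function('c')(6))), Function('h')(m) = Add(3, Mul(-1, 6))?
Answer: Rational(718980, 7) ≈ 1.0271e+5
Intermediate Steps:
Function('c')(L) = Rational(-8, 7) (Function('c')(L) = Add(Rational(-8, 7), Add(L, Mul(-1, L))) = Add(Rational(-8, 7), 0) = Rational(-8, 7))
Function('h')(m) = -3 (Function('h')(m) = Add(3, -6) = -3)
Function('Q')(n, t) = Mul(Add(Rational(-8, 7), t), Add(n, t)) (Function('Q')(n, t) = Mul(Add(n, t), Add(t, Rational(-8, 7))) = Mul(Add(n, t), Add(Rational(-8, 7), t)) = Mul(Add(Rational(-8, 7), t), Add(n, t)))
Mul(521, Function('Q')(Function('h')(-4), -12)) = Mul(521, Add(Pow(-12, 2), Mul(Rational(-8, 7), -3), Mul(Rational(-8, 7), -12), Mul(-3, -12))) = Mul(521, Add(144, Rational(24, 7), Rational(96, 7), 36)) = Mul(521, Rational(1380, 7)) = Rational(718980, 7)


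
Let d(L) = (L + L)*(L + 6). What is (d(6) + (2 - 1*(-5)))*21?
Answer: 3171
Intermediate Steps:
d(L) = 2*L*(6 + L) (d(L) = (2*L)*(6 + L) = 2*L*(6 + L))
(d(6) + (2 - 1*(-5)))*21 = (2*6*(6 + 6) + (2 - 1*(-5)))*21 = (2*6*12 + (2 + 5))*21 = (144 + 7)*21 = 151*21 = 3171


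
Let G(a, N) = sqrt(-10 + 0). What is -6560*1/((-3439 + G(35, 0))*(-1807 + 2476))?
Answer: 22559840/7912083039 + 6560*I*sqrt(10)/7912083039 ≈ 0.0028513 + 2.6219e-6*I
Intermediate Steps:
G(a, N) = I*sqrt(10) (G(a, N) = sqrt(-10) = I*sqrt(10))
-6560*1/((-3439 + G(35, 0))*(-1807 + 2476)) = -6560*1/((-3439 + I*sqrt(10))*(-1807 + 2476)) = -6560*1/(669*(-3439 + I*sqrt(10))) = -6560/(-2300691 + 669*I*sqrt(10))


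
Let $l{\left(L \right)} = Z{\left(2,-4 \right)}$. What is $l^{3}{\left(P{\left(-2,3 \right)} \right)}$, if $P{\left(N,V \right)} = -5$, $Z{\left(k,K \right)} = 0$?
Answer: $0$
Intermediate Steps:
$l{\left(L \right)} = 0$
$l^{3}{\left(P{\left(-2,3 \right)} \right)} = 0^{3} = 0$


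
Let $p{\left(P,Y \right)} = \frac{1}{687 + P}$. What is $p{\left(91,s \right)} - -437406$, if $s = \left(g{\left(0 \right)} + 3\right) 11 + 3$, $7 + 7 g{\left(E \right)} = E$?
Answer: $\frac{340301869}{778} \approx 4.3741 \cdot 10^{5}$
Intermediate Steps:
$g{\left(E \right)} = -1 + \frac{E}{7}$
$s = 25$ ($s = \left(\left(-1 + \frac{1}{7} \cdot 0\right) + 3\right) 11 + 3 = \left(\left(-1 + 0\right) + 3\right) 11 + 3 = \left(-1 + 3\right) 11 + 3 = 2 \cdot 11 + 3 = 22 + 3 = 25$)
$p{\left(91,s \right)} - -437406 = \frac{1}{687 + 91} - -437406 = \frac{1}{778} + 437406 = \frac{340301869}{778}$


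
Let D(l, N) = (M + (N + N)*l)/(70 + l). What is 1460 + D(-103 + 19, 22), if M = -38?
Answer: 12087/7 ≈ 1726.7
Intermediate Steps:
D(l, N) = (-38 + 2*N*l)/(70 + l) (D(l, N) = (-38 + (N + N)*l)/(70 + l) = (-38 + (2*N)*l)/(70 + l) = (-38 + 2*N*l)/(70 + l))
1460 + D(-103 + 19, 22) = 1460 + 2*(-19 + 22*(-103 + 19))/(70 + (-103 + 19)) = 1460 + 2*(-19 + 22*(-84))/(70 - 84) = 1460 + 2*(-19 - 1848)/(-14) = 1460 + 2*(-1/14)*(-1867) = 1460 + 1867/7 = 12087/7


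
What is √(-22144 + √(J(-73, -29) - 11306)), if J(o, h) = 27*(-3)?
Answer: √(-22144 + I*√11387) ≈ 0.3586 + 148.81*I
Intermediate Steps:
J(o, h) = -81
√(-22144 + √(J(-73, -29) - 11306)) = √(-22144 + √(-81 - 11306)) = √(-22144 + √(-11387)) = √(-22144 + I*√11387)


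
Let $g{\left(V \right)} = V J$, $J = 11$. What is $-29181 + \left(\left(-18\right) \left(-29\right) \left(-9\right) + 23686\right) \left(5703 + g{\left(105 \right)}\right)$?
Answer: $130190523$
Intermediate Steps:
$g{\left(V \right)} = 11 V$ ($g{\left(V \right)} = V 11 = 11 V$)
$-29181 + \left(\left(-18\right) \left(-29\right) \left(-9\right) + 23686\right) \left(5703 + g{\left(105 \right)}\right) = -29181 + \left(\left(-18\right) \left(-29\right) \left(-9\right) + 23686\right) \left(5703 + 11 \cdot 105\right) = -29181 + \left(522 \left(-9\right) + 23686\right) \left(5703 + 1155\right) = -29181 + \left(-4698 + 23686\right) 6858 = -29181 + 18988 \cdot 6858 = -29181 + 130219704 = 130190523$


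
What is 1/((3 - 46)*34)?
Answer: -1/1462 ≈ -0.00068399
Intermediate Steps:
1/((3 - 46)*34) = 1/(-43*34) = 1/(-1462) = -1/1462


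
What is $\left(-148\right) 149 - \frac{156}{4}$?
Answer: $-22091$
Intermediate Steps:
$\left(-148\right) 149 - \frac{156}{4} = -22052 - 39 = -22091$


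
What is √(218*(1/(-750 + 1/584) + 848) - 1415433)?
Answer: I*√236076257021315257/437999 ≈ 1109.3*I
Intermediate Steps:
√(218*(1/(-750 + 1/584) + 848) - 1415433) = √(218*(1/(-437999/584) + 848) - 1415433) = √(218*(-584/437999 + 848) - 1415433) = √(218*(371422568/437999) - 1415433) = √(80970119824/437999 - 1415433) = √(-538988118743/437999) = I*√236076257021315257/437999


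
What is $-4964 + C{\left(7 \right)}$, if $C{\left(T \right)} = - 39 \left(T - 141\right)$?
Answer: $262$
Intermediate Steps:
$C{\left(T \right)} = 5499 - 39 T$ ($C{\left(T \right)} = - 39 \left(-141 + T\right) = 5499 - 39 T$)
$-4964 + C{\left(7 \right)} = -4964 + \left(5499 - 273\right) = -4964 + 5226 = 262$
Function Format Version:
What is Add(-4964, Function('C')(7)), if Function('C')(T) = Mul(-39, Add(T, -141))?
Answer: 262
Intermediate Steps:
Function('C')(T) = Add(5499, Mul(-39, T)) (Function('C')(T) = Mul(-39, Add(-141, T)) = Add(5499, Mul(-39, T)))
Add(-4964, Function('C')(7)) = Add(-4964, Add(5499, Mul(-39, 7))) = Add(-4964, Add(5499, -273)) = Add(-4964, 5226) = 262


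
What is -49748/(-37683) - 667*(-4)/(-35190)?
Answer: 1328578/1067685 ≈ 1.2444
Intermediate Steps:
-49748/(-37683) - 667*(-4)/(-35190) = -49748*(-1/37683) + 2668*(-1/35190) = 49748/37683 - 58/765 = 1328578/1067685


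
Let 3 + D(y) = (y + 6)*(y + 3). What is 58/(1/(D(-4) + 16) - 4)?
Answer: -638/43 ≈ -14.837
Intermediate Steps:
D(y) = -3 + (3 + y)*(6 + y) (D(y) = -3 + (y + 6)*(y + 3) = -3 + (6 + y)*(3 + y) = -3 + (3 + y)*(6 + y))
58/(1/(D(-4) + 16) - 4) = 58/(1/((15 + (-4)² + 9*(-4)) + 16) - 4) = 58/(1/((15 + 16 - 36) + 16) - 4) = 58/(1/(-5 + 16) - 4) = 58/(1/11 - 4) = 58/(-43/11) = 58*(-11/43) = -638/43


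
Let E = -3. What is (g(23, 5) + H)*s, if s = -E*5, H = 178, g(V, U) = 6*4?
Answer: 3030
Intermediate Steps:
g(V, U) = 24
s = 15 (s = -1*(-3)*5 = 3*5 = 15)
(g(23, 5) + H)*s = (24 + 178)*15 = 202*15 = 3030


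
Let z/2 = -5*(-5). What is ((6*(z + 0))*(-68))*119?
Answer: -2427600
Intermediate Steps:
z = 50 (z = 2*(-5*(-5)) = 2*25 = 50)
((6*(z + 0))*(-68))*119 = ((6*(50 + 0))*(-68))*119 = ((6*50)*(-68))*119 = (300*(-68))*119 = -20400*119 = -2427600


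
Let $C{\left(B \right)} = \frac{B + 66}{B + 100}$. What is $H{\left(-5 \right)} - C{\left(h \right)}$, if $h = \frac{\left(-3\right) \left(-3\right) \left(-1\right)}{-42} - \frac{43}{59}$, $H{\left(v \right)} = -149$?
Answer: $- \frac{12298166}{82175} \approx -149.66$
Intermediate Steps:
$h = - \frac{425}{826}$ ($h = 9 \left(-1\right) \left(- \frac{1}{42}\right) - \frac{43}{59} = \left(-9\right) \left(- \frac{1}{42}\right) - \frac{43}{59} = \frac{3}{14} - \frac{43}{59} = - \frac{425}{826} \approx -0.51453$)
$C{\left(B \right)} = \frac{66 + B}{100 + B}$
$H{\left(-5 \right)} - C{\left(h \right)} = -149 - \frac{66 - \frac{425}{826}}{100 - \frac{425}{826}} = -149 - \frac{1}{\frac{82175}{826}} \cdot \frac{54091}{826} = -149 - \frac{826}{82175} \cdot \frac{54091}{826} = -149 - \frac{54091}{82175} = - \frac{12298166}{82175}$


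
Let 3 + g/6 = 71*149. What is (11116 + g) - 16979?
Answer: 57593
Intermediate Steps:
g = 63456 (g = -18 + 6*(71*149) = -18 + 6*10579 = -18 + 63474 = 63456)
(11116 + g) - 16979 = (11116 + 63456) - 16979 = 74572 - 16979 = 57593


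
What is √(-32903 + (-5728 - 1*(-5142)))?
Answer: 183*I ≈ 183.0*I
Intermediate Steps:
√(-32903 + (-5728 - 1*(-5142))) = √(-32903 + (-5728 + 5142)) = √(-32903 - 586) = √(-33489) = 183*I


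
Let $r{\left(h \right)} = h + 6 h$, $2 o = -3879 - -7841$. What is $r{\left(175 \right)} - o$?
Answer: $-756$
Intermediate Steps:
$o = 1981$ ($o = \frac{-3879 - -7841}{2} = \frac{-3879 + 7841}{2} = \frac{1}{2} \cdot 3962 = 1981$)
$r{\left(h \right)} = 7 h$
$r{\left(175 \right)} - o = 7 \cdot 175 - 1981 = 1225 - 1981 = -756$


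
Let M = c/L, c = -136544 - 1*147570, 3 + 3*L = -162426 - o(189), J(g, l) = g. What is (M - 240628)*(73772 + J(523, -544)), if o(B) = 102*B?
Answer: -1082798600531310/60569 ≈ -1.7877e+10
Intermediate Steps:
L = -60569 (L = -1 + (-162426 - 102*189)/3 = -1 + (-162426 - 1*19278)/3 = -1 + (-162426 - 19278)/3 = -1 + (⅓)*(-181704) = -1 - 60568 = -60569)
c = -284114 (c = -136544 - 147570 = -284114)
M = 284114/60569 (M = -284114/(-60569) = -284114*(-1/60569) = 284114/60569 ≈ 4.6908)
(M - 240628)*(73772 + J(523, -544)) = (284114/60569 - 240628)*(73772 + 523) = -14574313218/60569*74295 = -1082798600531310/60569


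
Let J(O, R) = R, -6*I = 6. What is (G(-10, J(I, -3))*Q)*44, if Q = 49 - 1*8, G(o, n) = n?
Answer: -5412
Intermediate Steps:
I = -1 (I = -1/6*6 = -1)
Q = 41 (Q = 49 - 8 = 41)
(G(-10, J(I, -3))*Q)*44 = -3*41*44 = -123*44 = -5412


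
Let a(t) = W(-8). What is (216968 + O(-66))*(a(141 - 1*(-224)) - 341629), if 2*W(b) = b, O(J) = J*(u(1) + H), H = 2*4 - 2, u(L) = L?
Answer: -73965594298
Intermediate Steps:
H = 6 (H = 8 - 2 = 6)
O(J) = 7*J (O(J) = J*(1 + 6) = J*7 = 7*J)
W(b) = b/2
a(t) = -4 (a(t) = (½)*(-8) = -4)
(216968 + O(-66))*(a(141 - 1*(-224)) - 341629) = (216968 + 7*(-66))*(-4 - 341629) = (216968 - 462)*(-341633) = 216506*(-341633) = -73965594298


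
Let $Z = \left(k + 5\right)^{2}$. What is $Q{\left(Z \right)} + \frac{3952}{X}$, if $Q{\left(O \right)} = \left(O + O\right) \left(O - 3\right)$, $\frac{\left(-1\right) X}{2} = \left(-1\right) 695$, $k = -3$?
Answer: $\frac{7536}{695} \approx 10.843$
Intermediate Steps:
$X = 1390$ ($X = - 2 \left(\left(-1\right) 695\right) = \left(-2\right) \left(-695\right) = 1390$)
$Z = 4$ ($Z = \left(-3 + 5\right)^{2} = 2^{2} = 4$)
$Q{\left(O \right)} = 2 O \left(-3 + O\right)$
$Q{\left(Z \right)} + \frac{3952}{X} = 2 \cdot 4 \left(-3 + 4\right) + \frac{3952}{1390} = 2 \cdot 4 \cdot 1 + 3952 \cdot \frac{1}{1390} = 8 + \frac{1976}{695} = \frac{7536}{695}$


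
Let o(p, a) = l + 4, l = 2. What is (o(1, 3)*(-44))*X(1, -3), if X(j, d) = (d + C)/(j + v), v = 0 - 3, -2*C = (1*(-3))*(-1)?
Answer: -594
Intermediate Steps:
C = -3/2 (C = -1*(-3)*(-1)/2 = -(-3)*(-1)/2 = -½*3 = -3/2 ≈ -1.5000)
v = -3
o(p, a) = 6 (o(p, a) = 2 + 4 = 6)
X(j, d) = (-3/2 + d)/(-3 + j) (X(j, d) = (d - 3/2)/(j - 3) = (-3/2 + d)/(-3 + j))
(o(1, 3)*(-44))*X(1, -3) = (6*(-44))*((-3/2 - 3)/(-3 + 1)) = -264*(-9)/((-2)*2) = -(-132)*(-9)/2 = -264*9/4 = -594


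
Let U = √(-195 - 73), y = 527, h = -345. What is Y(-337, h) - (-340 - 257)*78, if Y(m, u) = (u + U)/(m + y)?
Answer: 1769439/38 + I*√67/95 ≈ 46564.0 + 0.086162*I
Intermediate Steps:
U = 2*I*√67 (U = √(-268) = 2*I*√67 ≈ 16.371*I)
Y(m, u) = (u + 2*I*√67)/(527 + m) (Y(m, u) = (u + 2*I*√67)/(m + 527) = (u + 2*I*√67)/(527 + m))
Y(-337, h) - (-340 - 257)*78 = (-345 + 2*I*√67)/(527 - 337) - (-340 - 257)*78 = (-345 + 2*I*√67)/190 - (-597)*78 = (-345 + 2*I*√67)/190 - 1*(-46566) = (-69/38 + I*√67/95) + 46566 = 1769439/38 + I*√67/95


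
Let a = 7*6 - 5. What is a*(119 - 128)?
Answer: -333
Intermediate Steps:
a = 37 (a = 42 - 5 = 37)
a*(119 - 128) = 37*(119 - 128) = 37*(-9) = -333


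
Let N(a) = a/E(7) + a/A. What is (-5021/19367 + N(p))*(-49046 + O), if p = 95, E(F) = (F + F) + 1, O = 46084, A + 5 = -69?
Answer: -30502298345/2149737 ≈ -14189.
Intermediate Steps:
A = -74 (A = -5 - 69 = -74)
E(F) = 1 + 2*F (E(F) = 2*F + 1 = 1 + 2*F)
N(a) = 59*a/1110 (N(a) = a/(1 + 2*7) + a/(-74) = a/(1 + 14) + a*(-1/74) = a/15 - a/74 = 59*a/1110)
(-5021/19367 + N(p))*(-49046 + O) = (-5021/19367 + (59/1110)*95)*(-49046 + 46084) = (-5021*1/19367 + 1121/222)*(-2962) = (-5021/19367 + 1121/222)*(-2962) = (20595745/4299474)*(-2962) = -30502298345/2149737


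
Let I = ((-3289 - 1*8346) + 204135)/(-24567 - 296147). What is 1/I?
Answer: -160357/96250 ≈ -1.6660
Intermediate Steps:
I = -96250/160357 (I = ((-3289 - 8346) + 204135)/(-320714) = (-11635 + 204135)*(-1/320714) = 192500*(-1/320714) = -96250/160357 ≈ -0.60022)
1/I = 1/(-96250/160357) = -160357/96250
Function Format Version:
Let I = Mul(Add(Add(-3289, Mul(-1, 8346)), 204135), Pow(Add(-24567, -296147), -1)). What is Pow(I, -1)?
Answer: Rational(-160357, 96250) ≈ -1.6660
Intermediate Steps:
I = Rational(-96250, 160357) (I = Mul(Add(Add(-3289, -8346), 204135), Pow(-320714, -1)) = Mul(Add(-11635, 204135), Rational(-1, 320714)) = Mul(192500, Rational(-1, 320714)) = Rational(-96250, 160357) ≈ -0.60022)
Pow(I, -1) = Pow(Rational(-96250, 160357), -1) = Rational(-160357, 96250)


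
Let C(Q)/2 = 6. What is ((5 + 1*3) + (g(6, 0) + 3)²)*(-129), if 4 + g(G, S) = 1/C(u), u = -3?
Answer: -54739/48 ≈ -1140.4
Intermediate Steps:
C(Q) = 12 (C(Q) = 2*6 = 12)
g(G, S) = -47/12 (g(G, S) = -4 + 1/12 = -47/12)
((5 + 1*3) + (g(6, 0) + 3)²)*(-129) = ((5 + 1*3) + (-47/12 + 3)²)*(-129) = ((5 + 3) + (-11/12)²)*(-129) = (8 + 121/144)*(-129) = (1273/144)*(-129) = -54739/48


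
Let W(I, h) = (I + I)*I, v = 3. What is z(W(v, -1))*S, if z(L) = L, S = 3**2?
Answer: 162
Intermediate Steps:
W(I, h) = 2*I**2 (W(I, h) = (2*I)*I = 2*I**2)
S = 9
z(W(v, -1))*S = (2*3**2)*9 = (2*9)*9 = 18*9 = 162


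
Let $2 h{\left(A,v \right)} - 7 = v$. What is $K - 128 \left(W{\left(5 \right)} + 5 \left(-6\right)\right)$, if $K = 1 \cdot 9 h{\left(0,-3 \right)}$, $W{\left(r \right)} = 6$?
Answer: $3090$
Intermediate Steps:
$h{\left(A,v \right)} = \frac{7}{2} + \frac{v}{2}$
$K = 18$ ($K = 1 \cdot 9 \left(\frac{7}{2} + \frac{1}{2} \left(-3\right)\right) = 9 \left(\frac{7}{2} - \frac{3}{2}\right) = 9 \cdot 2 = 18$)
$K - 128 \left(W{\left(5 \right)} + 5 \left(-6\right)\right) = 18 - 128 \left(6 + 5 \left(-6\right)\right) = 18 - 128 \left(6 - 30\right) = 18 - -3072 = 18 + 3072 = 3090$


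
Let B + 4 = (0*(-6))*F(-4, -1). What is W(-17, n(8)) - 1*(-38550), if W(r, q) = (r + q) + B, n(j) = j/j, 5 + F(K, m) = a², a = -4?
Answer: 38530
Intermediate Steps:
F(K, m) = 11 (F(K, m) = -5 + (-4)² = -5 + 16 = 11)
B = -4 (B = -4 + (0*(-6))*11 = -4 + 0*11 = -4 + 0 = -4)
n(j) = 1
W(r, q) = -4 + q + r (W(r, q) = (r + q) - 4 = (q + r) - 4 = -4 + q + r)
W(-17, n(8)) - 1*(-38550) = (-4 + 1 - 17) - 1*(-38550) = -20 + 38550 = 38530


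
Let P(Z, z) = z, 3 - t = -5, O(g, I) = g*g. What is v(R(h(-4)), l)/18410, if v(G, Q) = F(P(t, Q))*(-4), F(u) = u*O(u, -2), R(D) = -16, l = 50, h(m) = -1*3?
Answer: -50000/1841 ≈ -27.159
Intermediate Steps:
h(m) = -3
O(g, I) = g**2
t = 8 (t = 3 - 1*(-5) = 3 + 5 = 8)
F(u) = u**3 (F(u) = u*u**2 = u**3)
v(G, Q) = -4*Q**3 (v(G, Q) = Q**3*(-4) = -4*Q**3)
v(R(h(-4)), l)/18410 = -4*50**3/18410 = -4*125000*(1/18410) = -500000*1/18410 = -50000/1841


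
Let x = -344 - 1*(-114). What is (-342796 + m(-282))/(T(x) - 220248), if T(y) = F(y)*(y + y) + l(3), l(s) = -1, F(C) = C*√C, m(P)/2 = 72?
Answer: 75468760348/2623046822001 + 36252581600*I*√230/2623046822001 ≈ 0.028771 + 0.2096*I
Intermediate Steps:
m(P) = 144 (m(P) = 2*72 = 144)
F(C) = C^(3/2)
x = -230 (x = -344 + 114 = -230)
T(y) = -1 + 2*y^(5/2) (T(y) = y^(3/2)*(y + y) - 1 = y^(3/2)*(2*y) - 1 = 2*y^(5/2) - 1 = -1 + 2*y^(5/2))
(-342796 + m(-282))/(T(x) - 220248) = (-342796 + 144)/((-1 + 2*(-230)^(5/2)) - 220248) = -342652/((-1 + 2*(52900*I*√230)) - 220248) = -342652/((-1 + 105800*I*√230) - 220248) = -342652/(-220249 + 105800*I*√230)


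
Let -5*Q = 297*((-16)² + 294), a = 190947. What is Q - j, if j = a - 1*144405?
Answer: -79212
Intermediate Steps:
Q = -32670 (Q = -297*((-16)² + 294)/5 = -297*(256 + 294)/5 = -297*550/5 = -⅕*163350 = -32670)
j = 46542 (j = 190947 - 1*144405 = 190947 - 144405 = 46542)
Q - j = -32670 - 1*46542 = -32670 - 46542 = -79212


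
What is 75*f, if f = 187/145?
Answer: 2805/29 ≈ 96.724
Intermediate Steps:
f = 187/145 (f = 187*(1/145) = 187/145 ≈ 1.2897)
75*f = 75*(187/145) = 2805/29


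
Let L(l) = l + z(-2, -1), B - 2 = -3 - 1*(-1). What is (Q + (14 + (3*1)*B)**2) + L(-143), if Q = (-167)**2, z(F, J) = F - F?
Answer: 27942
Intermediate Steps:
z(F, J) = 0
B = 0 (B = 2 + (-3 - 1*(-1)) = 2 + (-3 + 1) = 2 - 2 = 0)
Q = 27889
L(l) = l (L(l) = l + 0 = l)
(Q + (14 + (3*1)*B)**2) + L(-143) = (27889 + (14 + (3*1)*0)**2) - 143 = (27889 + (14 + 3*0)**2) - 143 = (27889 + (14 + 0)**2) - 143 = (27889 + 14**2) - 143 = (27889 + 196) - 143 = 28085 - 143 = 27942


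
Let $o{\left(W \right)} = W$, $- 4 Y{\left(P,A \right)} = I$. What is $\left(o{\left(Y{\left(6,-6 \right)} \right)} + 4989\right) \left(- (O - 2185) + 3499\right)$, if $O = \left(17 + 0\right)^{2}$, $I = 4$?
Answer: $26910260$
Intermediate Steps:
$Y{\left(P,A \right)} = -1$ ($Y{\left(P,A \right)} = \left(- \frac{1}{4}\right) 4 = -1$)
$O = 289$ ($O = 17^{2} = 289$)
$\left(o{\left(Y{\left(6,-6 \right)} \right)} + 4989\right) \left(- (O - 2185) + 3499\right) = \left(-1 + 4989\right) \left(- (289 - 2185) + 3499\right) = 4988 \left(\left(-1\right) \left(-1896\right) + 3499\right) = 4988 \left(1896 + 3499\right) = 4988 \cdot 5395 = 26910260$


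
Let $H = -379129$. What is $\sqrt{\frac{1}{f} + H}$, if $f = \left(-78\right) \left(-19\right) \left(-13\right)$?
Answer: $\frac{i \sqrt{832690121910}}{1482} \approx 615.73 i$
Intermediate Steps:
$f = -19266$ ($f = 1482 \left(-13\right) = -19266$)
$\sqrt{\frac{1}{f} + H} = \sqrt{\frac{1}{-19266} - 379129} = \sqrt{- \frac{1}{19266} - 379129} = \sqrt{- \frac{7304299315}{19266}} = \frac{i \sqrt{832690121910}}{1482}$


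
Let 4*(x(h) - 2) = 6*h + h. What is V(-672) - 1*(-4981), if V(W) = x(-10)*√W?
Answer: 4981 - 62*I*√42 ≈ 4981.0 - 401.81*I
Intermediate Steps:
x(h) = 2 + 7*h/4 (x(h) = 2 + (6*h + h)/4 = 2 + (7*h)/4 = 2 + 7*h/4)
V(W) = -31*√W/2 (V(W) = (2 + (7/4)*(-10))*√W = (2 - 35/2)*√W = -31*√W/2)
V(-672) - 1*(-4981) = -62*I*√42 - 1*(-4981) = -62*I*√42 + 4981 = 4981 - 62*I*√42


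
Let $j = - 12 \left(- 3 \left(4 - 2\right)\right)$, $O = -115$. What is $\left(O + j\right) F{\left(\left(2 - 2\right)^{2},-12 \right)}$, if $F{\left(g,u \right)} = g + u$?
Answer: $516$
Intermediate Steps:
$j = 72$ ($j = - 12 \left(\left(-3\right) 2\right) = \left(-12\right) \left(-6\right) = 72$)
$\left(O + j\right) F{\left(\left(2 - 2\right)^{2},-12 \right)} = \left(-115 + 72\right) \left(\left(2 - 2\right)^{2} - 12\right) = - 43 \left(0^{2} - 12\right) = - 43 \left(0 - 12\right) = \left(-43\right) \left(-12\right) = 516$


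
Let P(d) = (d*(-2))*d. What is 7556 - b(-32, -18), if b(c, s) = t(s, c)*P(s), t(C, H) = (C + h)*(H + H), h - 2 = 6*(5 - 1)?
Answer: -324220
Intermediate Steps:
h = 26 (h = 2 + 6*(5 - 1) = 2 + 6*4 = 2 + 24 = 26)
t(C, H) = 2*H*(26 + C) (t(C, H) = (C + 26)*(H + H) = (26 + C)*(2*H) = 2*H*(26 + C))
P(d) = -2*d**2 (P(d) = (-2*d)*d = -2*d**2)
b(c, s) = -4*c*s**2*(26 + s) (b(c, s) = (2*c*(26 + s))*(-2*s**2) = -4*c*s**2*(26 + s))
7556 - b(-32, -18) = 7556 - (-4)*(-32)*(-18)**2*(26 - 18) = 7556 - (-4)*(-32)*324*8 = 7556 - 1*331776 = 7556 - 331776 = -324220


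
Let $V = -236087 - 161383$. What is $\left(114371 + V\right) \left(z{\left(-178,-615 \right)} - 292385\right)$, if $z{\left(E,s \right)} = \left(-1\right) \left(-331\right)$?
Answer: $82680195346$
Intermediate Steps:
$V = -397470$
$z{\left(E,s \right)} = 331$
$\left(114371 + V\right) \left(z{\left(-178,-615 \right)} - 292385\right) = \left(114371 - 397470\right) \left(331 - 292385\right) = \left(-283099\right) \left(-292054\right) = 82680195346$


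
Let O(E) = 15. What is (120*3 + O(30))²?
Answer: 140625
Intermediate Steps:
(120*3 + O(30))² = (120*3 + 15)² = (360 + 15)² = 375² = 140625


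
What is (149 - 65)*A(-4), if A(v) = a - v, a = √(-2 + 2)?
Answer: 336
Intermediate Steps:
a = 0 (a = √0 = 0)
A(v) = -v (A(v) = 0 - v = -v)
(149 - 65)*A(-4) = (149 - 65)*(-1*(-4)) = 84*4 = 336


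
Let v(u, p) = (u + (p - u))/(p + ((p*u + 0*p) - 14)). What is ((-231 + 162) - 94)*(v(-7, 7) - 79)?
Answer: 103179/8 ≈ 12897.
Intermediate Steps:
v(u, p) = p/(-14 + p + p*u) (v(u, p) = p/(p + ((p*u + 0) - 14)) = p/(p + (p*u - 14)) = p/(p + (-14 + p*u)) = p/(-14 + p + p*u))
((-231 + 162) - 94)*(v(-7, 7) - 79) = ((-231 + 162) - 94)*(7/(-14 + 7 + 7*(-7)) - 79) = (-69 - 94)*(7/(-14 + 7 - 49) - 79) = -163*(7/(-56) - 79) = -163*(7*(-1/56) - 79) = -163*(-⅛ - 79) = -163*(-633/8) = 103179/8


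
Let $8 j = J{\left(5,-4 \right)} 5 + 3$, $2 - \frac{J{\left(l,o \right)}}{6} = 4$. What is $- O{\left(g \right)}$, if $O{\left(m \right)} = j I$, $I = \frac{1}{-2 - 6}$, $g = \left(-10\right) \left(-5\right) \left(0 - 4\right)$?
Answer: $- \frac{57}{64} \approx -0.89063$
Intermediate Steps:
$g = -200$ ($g = 50 \left(0 - 4\right) = 50 \left(-4\right) = -200$)
$J{\left(l,o \right)} = -12$ ($J{\left(l,o \right)} = 12 - 24 = -12$)
$I = - \frac{1}{8}$ ($I = \frac{1}{-8} = - \frac{1}{8} \approx -0.125$)
$j = - \frac{57}{8}$ ($j = \frac{\left(-12\right) 5 + 3}{8} = \frac{-60 + 3}{8} = \frac{1}{8} \left(-57\right) = - \frac{57}{8} \approx -7.125$)
$O{\left(m \right)} = \frac{57}{64}$ ($O{\left(m \right)} = \left(- \frac{57}{8}\right) \left(- \frac{1}{8}\right) = \frac{57}{64}$)
$- O{\left(g \right)} = \left(-1\right) \frac{57}{64} = - \frac{57}{64}$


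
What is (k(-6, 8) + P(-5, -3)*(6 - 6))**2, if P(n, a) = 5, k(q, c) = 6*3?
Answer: 324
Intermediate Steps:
k(q, c) = 18
(k(-6, 8) + P(-5, -3)*(6 - 6))**2 = (18 + 5*(6 - 6))**2 = (18 + 5*0)**2 = (18 + 0)**2 = 18**2 = 324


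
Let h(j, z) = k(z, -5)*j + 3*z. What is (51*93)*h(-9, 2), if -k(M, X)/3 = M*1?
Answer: 284580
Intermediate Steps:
k(M, X) = -3*M
h(j, z) = 3*z - 3*j*z (h(j, z) = (-3*z)*j + 3*z = -3*j*z + 3*z = 3*z - 3*j*z)
(51*93)*h(-9, 2) = (51*93)*(3*2*(1 - 1*(-9))) = 4743*(3*2*(1 + 9)) = 4743*(3*2*10) = 4743*60 = 284580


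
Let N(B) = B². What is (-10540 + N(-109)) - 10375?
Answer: -9034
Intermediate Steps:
(-10540 + N(-109)) - 10375 = (-10540 + (-109)²) - 10375 = (-10540 + 11881) - 10375 = 1341 - 10375 = -9034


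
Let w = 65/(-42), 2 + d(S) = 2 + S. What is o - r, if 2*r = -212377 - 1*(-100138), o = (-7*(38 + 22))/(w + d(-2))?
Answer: 16758891/298 ≈ 56238.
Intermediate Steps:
d(S) = S (d(S) = -2 + (2 + S) = S)
w = -65/42 (w = 65*(-1/42) = -65/42 ≈ -1.5476)
o = 17640/149 (o = (-7*(38 + 22))/(-65/42 - 2) = (-7*60)/(-149/42) = -420*(-42/149) = 17640/149 ≈ 118.39)
r = -112239/2 (r = (-212377 - 1*(-100138))/2 = (-212377 + 100138)/2 = (1/2)*(-112239) = -112239/2 ≈ -56120.)
o - r = 17640/149 - 1*(-112239/2) = 17640/149 + 112239/2 = 16758891/298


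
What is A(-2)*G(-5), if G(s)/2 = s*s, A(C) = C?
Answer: -100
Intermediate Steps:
G(s) = 2*s**2 (G(s) = 2*(s*s) = 2*s**2)
A(-2)*G(-5) = -4*(-5)**2 = -4*25 = -2*50 = -100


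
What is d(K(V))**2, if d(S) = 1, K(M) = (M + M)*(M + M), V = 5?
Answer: 1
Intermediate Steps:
K(M) = 4*M**2 (K(M) = (2*M)*(2*M) = 4*M**2)
d(K(V))**2 = 1**2 = 1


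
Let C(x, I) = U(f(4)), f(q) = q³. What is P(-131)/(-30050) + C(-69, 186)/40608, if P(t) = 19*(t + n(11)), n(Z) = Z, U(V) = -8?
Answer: 1154323/15253380 ≈ 0.075677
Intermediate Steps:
C(x, I) = -8
P(t) = 209 + 19*t (P(t) = 19*(t + 11) = 19*(11 + t) = 209 + 19*t)
P(-131)/(-30050) + C(-69, 186)/40608 = (209 + 19*(-131))/(-30050) - 8/40608 = (209 - 2489)*(-1/30050) - 8*1/40608 = -2280*(-1/30050) - 1/5076 = 228/3005 - 1/5076 = 1154323/15253380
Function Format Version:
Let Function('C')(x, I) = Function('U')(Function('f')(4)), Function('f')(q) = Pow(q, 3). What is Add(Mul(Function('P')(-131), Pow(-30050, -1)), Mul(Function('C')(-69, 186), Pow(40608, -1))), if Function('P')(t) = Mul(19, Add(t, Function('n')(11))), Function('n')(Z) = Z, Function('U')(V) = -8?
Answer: Rational(1154323, 15253380) ≈ 0.075677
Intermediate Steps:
Function('C')(x, I) = -8
Function('P')(t) = Add(209, Mul(19, t)) (Function('P')(t) = Mul(19, Add(t, 11)) = Mul(19, Add(11, t)) = Add(209, Mul(19, t)))
Add(Mul(Function('P')(-131), Pow(-30050, -1)), Mul(Function('C')(-69, 186), Pow(40608, -1))) = Add(Mul(Add(209, Mul(19, -131)), Pow(-30050, -1)), Mul(-8, Pow(40608, -1))) = Add(Mul(Add(209, -2489), Rational(-1, 30050)), Mul(-8, Rational(1, 40608))) = Add(Mul(-2280, Rational(-1, 30050)), Rational(-1, 5076)) = Add(Rational(228, 3005), Rational(-1, 5076)) = Rational(1154323, 15253380)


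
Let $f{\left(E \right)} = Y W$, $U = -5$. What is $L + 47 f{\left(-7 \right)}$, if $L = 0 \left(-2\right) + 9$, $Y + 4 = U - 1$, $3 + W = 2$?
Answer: $479$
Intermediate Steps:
$W = -1$ ($W = -3 + 2 = -1$)
$Y = -10$ ($Y = -4 - 6 = -10$)
$L = 9$ ($L = 0 + 9 = 9$)
$f{\left(E \right)} = 10$ ($f{\left(E \right)} = \left(-10\right) \left(-1\right) = 10$)
$L + 47 f{\left(-7 \right)} = 9 + 47 \cdot 10 = 9 + 470 = 479$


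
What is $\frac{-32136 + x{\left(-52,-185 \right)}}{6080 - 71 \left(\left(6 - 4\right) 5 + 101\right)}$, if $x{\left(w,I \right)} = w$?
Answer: $\frac{32188}{1801} \approx 17.872$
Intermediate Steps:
$\frac{-32136 + x{\left(-52,-185 \right)}}{6080 - 71 \left(\left(6 - 4\right) 5 + 101\right)} = \frac{-32136 - 52}{6080 - 71 \left(\left(6 - 4\right) 5 + 101\right)} = - \frac{32188}{6080 - 71 \left(2 \cdot 5 + 101\right)} = - \frac{32188}{6080 - 71 \left(10 + 101\right)} = - \frac{32188}{6080 - 7881} = - \frac{32188}{-1801} = \left(-32188\right) \left(- \frac{1}{1801}\right) = \frac{32188}{1801}$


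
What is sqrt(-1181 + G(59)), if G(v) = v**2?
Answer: 10*sqrt(23) ≈ 47.958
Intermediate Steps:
sqrt(-1181 + G(59)) = sqrt(-1181 + 59**2) = sqrt(-1181 + 3481) = sqrt(2300) = 10*sqrt(23)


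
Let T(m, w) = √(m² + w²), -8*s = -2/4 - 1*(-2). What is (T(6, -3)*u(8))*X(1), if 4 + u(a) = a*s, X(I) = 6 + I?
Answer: -231*√5/2 ≈ -258.27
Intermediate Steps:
s = -3/16 (s = -(-2/4 - 1*(-2))/8 = -(-2*¼ + 2)/8 = -(-½ + 2)/8 = -⅛*3/2 = -3/16 ≈ -0.18750)
u(a) = -4 - 3*a/16 (u(a) = -4 + a*(-3/16) = -4 - 3*a/16)
(T(6, -3)*u(8))*X(1) = (√(6² + (-3)²)*(-4 - 3/16*8))*(6 + 1) = (√(36 + 9)*(-4 - 3/2))*7 = (√45*(-11/2))*7 = ((3*√5)*(-11/2))*7 = -33*√5/2*7 = -231*√5/2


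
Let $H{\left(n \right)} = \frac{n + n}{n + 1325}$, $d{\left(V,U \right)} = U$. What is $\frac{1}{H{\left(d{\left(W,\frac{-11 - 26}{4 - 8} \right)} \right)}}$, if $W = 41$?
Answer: $\frac{5337}{74} \approx 72.122$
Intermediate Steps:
$H{\left(n \right)} = \frac{2 n}{1325 + n}$
$\frac{1}{H{\left(d{\left(W,\frac{-11 - 26}{4 - 8} \right)} \right)}} = \frac{1}{2 \frac{-11 - 26}{4 - 8} \frac{1}{1325 + \frac{-11 - 26}{4 - 8}}} = \frac{1}{2 \left(- \frac{37}{-4}\right) \frac{1}{1325 - \frac{37}{-4}}} = \frac{1}{2 \left(\left(-37\right) \left(- \frac{1}{4}\right)\right) \frac{1}{1325 - - \frac{37}{4}}} = \frac{1}{2 \cdot \frac{37}{4} \frac{1}{1325 + \frac{37}{4}}} = \frac{1}{2 \cdot \frac{37}{4} \frac{1}{\frac{5337}{4}}} = \frac{1}{2 \cdot \frac{37}{4} \cdot \frac{4}{5337}} = \frac{1}{\frac{74}{5337}} = \frac{5337}{74}$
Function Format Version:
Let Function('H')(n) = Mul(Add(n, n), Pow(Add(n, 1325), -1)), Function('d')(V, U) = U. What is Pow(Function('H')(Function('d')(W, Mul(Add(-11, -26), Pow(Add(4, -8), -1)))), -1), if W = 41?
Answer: Rational(5337, 74) ≈ 72.122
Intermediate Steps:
Function('H')(n) = Mul(2, n, Pow(Add(1325, n), -1)) (Function('H')(n) = Mul(Mul(2, n), Pow(Add(1325, n), -1)) = Mul(2, n, Pow(Add(1325, n), -1)))
Pow(Function('H')(Function('d')(W, Mul(Add(-11, -26), Pow(Add(4, -8), -1)))), -1) = Pow(Mul(2, Mul(Add(-11, -26), Pow(Add(4, -8), -1)), Pow(Add(1325, Mul(Add(-11, -26), Pow(Add(4, -8), -1))), -1)), -1) = Pow(Mul(2, Mul(-37, Pow(-4, -1)), Pow(Add(1325, Mul(-37, Pow(-4, -1))), -1)), -1) = Pow(Mul(2, Mul(-37, Rational(-1, 4)), Pow(Add(1325, Mul(-37, Rational(-1, 4))), -1)), -1) = Pow(Mul(2, Rational(37, 4), Pow(Add(1325, Rational(37, 4)), -1)), -1) = Pow(Mul(2, Rational(37, 4), Pow(Rational(5337, 4), -1)), -1) = Pow(Mul(2, Rational(37, 4), Rational(4, 5337)), -1) = Pow(Rational(74, 5337), -1) = Rational(5337, 74)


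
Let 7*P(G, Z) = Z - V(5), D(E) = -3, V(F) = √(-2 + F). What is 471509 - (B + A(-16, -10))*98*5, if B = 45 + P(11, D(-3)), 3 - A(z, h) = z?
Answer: 440359 + 70*√3 ≈ 4.4048e+5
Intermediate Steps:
A(z, h) = 3 - z
P(G, Z) = -√3/7 + Z/7 (P(G, Z) = (Z - √(-2 + 5))/7 = (Z - √3)/7 = -√3/7 + Z/7)
B = 312/7 - √3/7 (B = 45 + (-√3/7 + (⅐)*(-3)) = 45 + (-√3/7 - 3/7) = 45 + (-3/7 - √3/7) = 312/7 - √3/7 ≈ 44.324)
471509 - (B + A(-16, -10))*98*5 = 471509 - ((312/7 - √3/7) + (3 - 1*(-16)))*98*5 = 471509 - ((312/7 - √3/7) + (3 + 16))*490 = 471509 - ((312/7 - √3/7) + 19)*490 = 471509 - (445/7 - √3/7)*490 = 471509 - (31150 - 70*√3) = 471509 + (-31150 + 70*√3) = 440359 + 70*√3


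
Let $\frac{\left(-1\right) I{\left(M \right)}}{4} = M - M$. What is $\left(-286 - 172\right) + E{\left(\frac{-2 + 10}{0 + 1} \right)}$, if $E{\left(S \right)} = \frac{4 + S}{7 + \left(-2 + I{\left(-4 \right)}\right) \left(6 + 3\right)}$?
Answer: $- \frac{5050}{11} \approx -459.09$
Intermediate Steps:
$I{\left(M \right)} = 0$ ($I{\left(M \right)} = - 4 \left(M - M\right) = \left(-4\right) 0 = 0$)
$E{\left(S \right)} = - \frac{4}{11} - \frac{S}{11}$ ($E{\left(S \right)} = \frac{4 + S}{7 + \left(-2 + 0\right) \left(6 + 3\right)} = \frac{4 + S}{7 - 18} = \frac{4 + S}{-11} = \left(4 + S\right) \left(- \frac{1}{11}\right) = - \frac{4}{11} - \frac{S}{11}$)
$\left(-286 - 172\right) + E{\left(\frac{-2 + 10}{0 + 1} \right)} = \left(-286 - 172\right) - \left(\frac{4}{11} + \frac{\left(-2 + 10\right) \frac{1}{0 + 1}}{11}\right) = -458 - \left(\frac{4}{11} + \frac{8 \cdot 1^{-1}}{11}\right) = -458 - \left(\frac{4}{11} + \frac{8 \cdot 1}{11}\right) = -458 - \frac{12}{11} = - \frac{5050}{11}$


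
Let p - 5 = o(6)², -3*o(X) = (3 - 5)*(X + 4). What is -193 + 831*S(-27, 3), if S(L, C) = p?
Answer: 122686/3 ≈ 40895.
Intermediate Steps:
o(X) = 8/3 + 2*X/3 (o(X) = -(3 - 5)*(X + 4)/3 = -(-2)*(4 + X)/3 = -(-8 - 2*X)/3 = 8/3 + 2*X/3)
p = 445/9 (p = 5 + (8/3 + (⅔)*6)² = 5 + (8/3 + 4)² = 5 + (20/3)² = 5 + 400/9 = 445/9 ≈ 49.444)
S(L, C) = 445/9
-193 + 831*S(-27, 3) = -193 + 831*(445/9) = -193 + 123265/3 = 122686/3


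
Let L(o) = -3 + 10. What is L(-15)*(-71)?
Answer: -497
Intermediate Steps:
L(o) = 7
L(-15)*(-71) = 7*(-71) = -497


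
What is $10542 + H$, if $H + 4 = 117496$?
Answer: $128034$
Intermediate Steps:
$H = 117492$ ($H = -4 + 117496 = 117492$)
$10542 + H = 10542 + 117492 = 128034$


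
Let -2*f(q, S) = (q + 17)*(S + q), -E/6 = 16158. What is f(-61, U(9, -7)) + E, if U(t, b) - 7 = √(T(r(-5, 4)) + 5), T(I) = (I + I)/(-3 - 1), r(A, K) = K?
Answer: -98136 + 22*√3 ≈ -98098.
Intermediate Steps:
E = -96948 (E = -6*16158 = -96948)
T(I) = -I/2 (T(I) = (2*I)/(-4) = (2*I)*(-¼) = -I/2)
U(t, b) = 7 + √3 (U(t, b) = 7 + √(-½*4 + 5) = 7 + √(-2 + 5) = 7 + √3)
f(q, S) = -(17 + q)*(S + q)/2 (f(q, S) = -(q + 17)*(S + q)/2 = -(17 + q)*(S + q)/2)
f(-61, U(9, -7)) + E = (-17*(7 + √3)/2 - 17/2*(-61) - ½*(-61)² - ½*(7 + √3)*(-61)) - 96948 = ((-119/2 - 17*√3/2) + 1037/2 - ½*3721 + (427/2 + 61*√3/2)) - 96948 = ((-119/2 - 17*√3/2) + 1037/2 - 3721/2 + (427/2 + 61*√3/2)) - 96948 = (-1188 + 22*√3) - 96948 = -98136 + 22*√3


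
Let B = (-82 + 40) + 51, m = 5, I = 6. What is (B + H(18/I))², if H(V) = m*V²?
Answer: 2916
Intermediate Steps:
B = 9 (B = -42 + 51 = 9)
H(V) = 5*V²
(B + H(18/I))² = (9 + 5*(18/6)²)² = (9 + 5*(18*(⅙))²)² = (9 + 5*3²)² = (9 + 5*9)² = (9 + 45)² = 54² = 2916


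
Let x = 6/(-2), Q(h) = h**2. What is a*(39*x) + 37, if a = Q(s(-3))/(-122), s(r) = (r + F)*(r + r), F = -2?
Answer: 54907/61 ≈ 900.12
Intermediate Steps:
s(r) = 2*r*(-2 + r) (s(r) = (r - 2)*(r + r) = (-2 + r)*(2*r) = 2*r*(-2 + r))
x = -3 (x = 6*(-1/2) = -3)
a = -450/61 (a = (2*(-3)*(-2 - 3))**2/(-122) = (2*(-3)*(-5))**2*(-1/122) = 30**2*(-1/122) = 900*(-1/122) = -450/61 ≈ -7.3771)
a*(39*x) + 37 = -17550*(-3)/61 + 37 = -450/61*(-117) + 37 = 52650/61 + 37 = 54907/61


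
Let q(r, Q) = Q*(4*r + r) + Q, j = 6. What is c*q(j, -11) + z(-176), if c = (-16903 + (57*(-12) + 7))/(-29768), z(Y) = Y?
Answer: -2808487/7442 ≈ -377.38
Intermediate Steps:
q(r, Q) = Q + 5*Q*r (q(r, Q) = Q*(5*r) + Q = 5*Q*r + Q = Q + 5*Q*r)
c = 4395/7442 (c = (-16903 + (-684 + 7))*(-1/29768) = (-16903 - 677)*(-1/29768) = -17580*(-1/29768) = 4395/7442 ≈ 0.59057)
c*q(j, -11) + z(-176) = 4395*(-11*(1 + 5*6))/7442 - 176 = 4395*(-11*(1 + 30))/7442 - 176 = 4395*(-11*31)/7442 - 176 = (4395/7442)*(-341) - 176 = -1498695/7442 - 176 = -2808487/7442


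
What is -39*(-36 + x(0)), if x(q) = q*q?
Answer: 1404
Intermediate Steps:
x(q) = q²
-39*(-36 + x(0)) = -39*(-36 + 0²) = -39*(-36 + 0) = -39*(-36) = 1404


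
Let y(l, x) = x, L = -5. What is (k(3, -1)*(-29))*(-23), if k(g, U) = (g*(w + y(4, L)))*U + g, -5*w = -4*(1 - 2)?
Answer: 68034/5 ≈ 13607.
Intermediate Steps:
w = -⅘ (w = -(-4)*(1 - 2)/5 = -(-4)*(-1)/5 = -⅕*4 = -⅘ ≈ -0.80000)
k(g, U) = g - 29*U*g/5 (k(g, U) = (g*(-⅘ - 5))*U + g = (g*(-29/5))*U + g = (-29*g/5)*U + g = -29*U*g/5 + g = g - 29*U*g/5)
(k(3, -1)*(-29))*(-23) = (((⅕)*3*(5 - 29*(-1)))*(-29))*(-23) = (((⅕)*3*(5 + 29))*(-29))*(-23) = (((⅕)*3*34)*(-29))*(-23) = ((102/5)*(-29))*(-23) = -2958/5*(-23) = 68034/5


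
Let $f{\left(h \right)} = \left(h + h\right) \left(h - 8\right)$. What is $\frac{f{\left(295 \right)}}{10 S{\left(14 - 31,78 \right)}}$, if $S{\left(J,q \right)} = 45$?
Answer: $\frac{16933}{45} \approx 376.29$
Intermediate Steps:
$f{\left(h \right)} = 2 h \left(-8 + h\right)$
$\frac{f{\left(295 \right)}}{10 S{\left(14 - 31,78 \right)}} = \frac{2 \cdot 295 \left(-8 + 295\right)}{10 \cdot 45} = \frac{2 \cdot 295 \cdot 287}{450} = 169330 \cdot \frac{1}{450} = \frac{16933}{45}$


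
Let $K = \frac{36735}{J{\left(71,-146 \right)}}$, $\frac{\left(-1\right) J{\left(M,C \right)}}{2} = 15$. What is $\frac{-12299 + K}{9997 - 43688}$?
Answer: $\frac{27047}{67382} \approx 0.4014$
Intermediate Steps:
$J{\left(M,C \right)} = -30$ ($J{\left(M,C \right)} = \left(-2\right) 15 = -30$)
$K = - \frac{2449}{2}$ ($K = \frac{36735}{-30} = 36735 \left(- \frac{1}{30}\right) = - \frac{2449}{2} \approx -1224.5$)
$\frac{-12299 + K}{9997 - 43688} = \frac{-12299 - \frac{2449}{2}}{9997 - 43688} = - \frac{27047}{2 \left(-33691\right)} = \left(- \frac{27047}{2}\right) \left(- \frac{1}{33691}\right) = \frac{27047}{67382}$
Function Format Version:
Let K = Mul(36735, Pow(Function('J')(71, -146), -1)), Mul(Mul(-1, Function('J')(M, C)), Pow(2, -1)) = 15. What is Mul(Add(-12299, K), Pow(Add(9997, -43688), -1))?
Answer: Rational(27047, 67382) ≈ 0.40140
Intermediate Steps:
Function('J')(M, C) = -30 (Function('J')(M, C) = Mul(-2, 15) = -30)
K = Rational(-2449, 2) (K = Mul(36735, Pow(-30, -1)) = Mul(36735, Rational(-1, 30)) = Rational(-2449, 2) ≈ -1224.5)
Mul(Add(-12299, K), Pow(Add(9997, -43688), -1)) = Mul(Add(-12299, Rational(-2449, 2)), Pow(Add(9997, -43688), -1)) = Mul(Rational(-27047, 2), Pow(-33691, -1)) = Mul(Rational(-27047, 2), Rational(-1, 33691)) = Rational(27047, 67382)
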